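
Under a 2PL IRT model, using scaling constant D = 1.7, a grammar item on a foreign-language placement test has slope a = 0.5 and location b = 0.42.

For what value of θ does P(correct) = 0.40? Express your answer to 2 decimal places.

-0.06

P(θ) = 1 / (1 + exp(−D·a(θ − b)))
logit = ln(0.4000/0.6000) = -0.4055
θ = b + logit/(1.7·a) = 0.42 + (-0.4055)/0.8500 = -0.0570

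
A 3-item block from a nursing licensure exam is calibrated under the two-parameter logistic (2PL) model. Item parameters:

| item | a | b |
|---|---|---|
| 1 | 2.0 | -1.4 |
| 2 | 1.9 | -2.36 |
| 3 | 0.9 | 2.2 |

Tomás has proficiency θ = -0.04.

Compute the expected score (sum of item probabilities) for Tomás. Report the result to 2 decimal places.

P(θ) = 1 / (1 + exp(−a(θ − b)))
P_1 = 1/(1+e^{-2.7200}) = 0.9382
P_2 = 1/(1+e^{-4.4080}) = 0.9880
P_3 = 1/(1+e^{2.0160}) = 0.1175
E[score] = 0.9382 + 0.9880 + 0.1175 = 2.0437

2.04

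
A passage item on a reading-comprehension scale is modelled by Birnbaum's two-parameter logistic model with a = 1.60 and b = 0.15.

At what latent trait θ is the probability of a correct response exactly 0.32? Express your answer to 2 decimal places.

-0.32

P(θ) = 1 / (1 + exp(−a(θ − b)))
logit = ln(0.3200/0.6800) = -0.7538
θ = b + logit/(a) = 0.15 + (-0.7538)/1.6000 = -0.3211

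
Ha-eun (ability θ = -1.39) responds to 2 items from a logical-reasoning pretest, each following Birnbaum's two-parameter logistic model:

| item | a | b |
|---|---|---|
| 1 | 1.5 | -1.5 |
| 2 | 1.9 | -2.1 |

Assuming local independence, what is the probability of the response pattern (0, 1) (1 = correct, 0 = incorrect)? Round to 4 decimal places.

P(θ) = 1 / (1 + exp(−a(θ − b)))
P_1 = 1/(1+e^{-0.1650}) = 0.5412
P_2 = 1/(1+e^{-1.3490}) = 0.7940
L = (1−P_1) × P_2 = 0.4588 × 0.7940 = 0.36431

0.3643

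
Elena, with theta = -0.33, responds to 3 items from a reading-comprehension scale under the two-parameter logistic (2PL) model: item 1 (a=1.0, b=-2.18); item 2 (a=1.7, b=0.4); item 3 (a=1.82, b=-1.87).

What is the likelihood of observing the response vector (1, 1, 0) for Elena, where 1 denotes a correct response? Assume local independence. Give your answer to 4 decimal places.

P(theta) = 1 / (1 + exp(−a(theta − b)))
P_1 = 1/(1+e^{-1.8500}) = 0.8641
P_2 = 1/(1+e^{1.2410}) = 0.2243
P_3 = 1/(1+e^{-2.8028}) = 0.9428
L = P_1 × P_2 × (1−P_3) = 0.8641 × 0.2243 × 0.0572 = 0.01108

0.0111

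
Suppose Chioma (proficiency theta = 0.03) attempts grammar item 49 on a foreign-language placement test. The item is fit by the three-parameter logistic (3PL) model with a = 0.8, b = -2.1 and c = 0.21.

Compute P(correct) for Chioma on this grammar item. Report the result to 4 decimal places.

0.8784

P(theta) = c + (1 − c) · 1 / (1 + exp(−a(theta − b)))
Exponent: 0.8 × (0.03 − (-2.1)) = 1.7040
1/(1 + e^{-1.7040}) = 0.8461
P = 0.21 + 0.79 × 0.8461 = 0.8784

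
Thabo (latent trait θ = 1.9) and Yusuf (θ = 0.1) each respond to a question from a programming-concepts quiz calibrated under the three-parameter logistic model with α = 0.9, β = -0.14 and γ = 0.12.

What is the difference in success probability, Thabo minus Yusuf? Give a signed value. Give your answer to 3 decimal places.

0.272

P(θ) = γ + (1 − γ) · 1 / (1 + exp(−α(θ − β)))
P(Thabo) = 0.8790  [exponent 1.8360]
P(Yusuf) = 0.6073  [exponent 0.2160]
Difference = 0.8790 − 0.6073 = 0.2716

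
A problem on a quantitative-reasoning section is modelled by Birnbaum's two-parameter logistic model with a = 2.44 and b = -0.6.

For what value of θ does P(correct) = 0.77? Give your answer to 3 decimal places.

-0.105

P(θ) = 1 / (1 + exp(−a(θ − b)))
logit = ln(0.7700/0.2300) = 1.2083
θ = b + logit/(a) = -0.6 + 1.2083/2.4400 = -0.1048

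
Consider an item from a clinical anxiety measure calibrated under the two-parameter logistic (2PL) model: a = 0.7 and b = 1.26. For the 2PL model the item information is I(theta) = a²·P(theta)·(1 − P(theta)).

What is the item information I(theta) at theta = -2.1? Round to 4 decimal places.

0.0389

P = 1/(1+e^{2.3520}) = 0.0869
P(1−P) = 0.0869 × 0.9131 = 0.0794
I = a² × P(1−P) = 0.7² × 0.0794 = 0.03888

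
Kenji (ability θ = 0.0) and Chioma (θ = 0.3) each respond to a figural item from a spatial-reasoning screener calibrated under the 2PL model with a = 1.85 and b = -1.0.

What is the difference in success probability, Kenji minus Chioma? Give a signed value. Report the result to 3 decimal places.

P(θ) = 1 / (1 + exp(−a(θ − b)))
P(Kenji) = 0.8641  [exponent 1.8500]
P(Chioma) = 0.9172  [exponent 2.4050]
Difference = 0.8641 − 0.9172 = -0.0531

-0.053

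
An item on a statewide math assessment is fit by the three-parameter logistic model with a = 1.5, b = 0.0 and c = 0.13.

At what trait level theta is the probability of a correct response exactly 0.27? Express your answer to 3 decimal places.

-1.101

P(theta) = c + (1 − c) · 1 / (1 + exp(−a(theta − b)))
Remove guessing floor: (0.27 − 0.13)/(1 − 0.13) = 0.1609
logit = ln(0.1609/0.8391) = -1.6514
theta = b + logit/(a) = 0.0 + (-1.6514)/1.5000 = -1.1009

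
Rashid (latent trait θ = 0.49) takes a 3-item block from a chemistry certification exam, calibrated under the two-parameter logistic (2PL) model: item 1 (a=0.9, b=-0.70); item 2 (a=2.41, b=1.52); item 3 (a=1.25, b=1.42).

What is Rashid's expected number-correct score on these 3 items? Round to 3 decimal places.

1.060

P(θ) = 1 / (1 + exp(−a(θ − b)))
P_1 = 1/(1+e^{-1.0710}) = 0.7448
P_2 = 1/(1+e^{2.4823}) = 0.0771
P_3 = 1/(1+e^{1.1625}) = 0.2382
E[score] = 0.7448 + 0.0771 + 0.2382 = 1.0601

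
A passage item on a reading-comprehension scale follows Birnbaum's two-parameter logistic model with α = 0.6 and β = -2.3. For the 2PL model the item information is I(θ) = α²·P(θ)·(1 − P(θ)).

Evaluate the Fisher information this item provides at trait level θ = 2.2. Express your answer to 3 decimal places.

0.021

P = 1/(1+e^{-2.7000}) = 0.9370
P(1−P) = 0.9370 × 0.0630 = 0.0590
I = α² × P(1−P) = 0.6² × 0.0590 = 0.02124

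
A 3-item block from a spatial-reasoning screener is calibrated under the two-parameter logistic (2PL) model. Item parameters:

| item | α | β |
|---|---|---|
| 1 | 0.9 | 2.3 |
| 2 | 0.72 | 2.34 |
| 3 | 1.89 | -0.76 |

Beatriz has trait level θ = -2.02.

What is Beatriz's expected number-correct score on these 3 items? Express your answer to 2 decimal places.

0.15

P(θ) = 1 / (1 + exp(−α(θ − β)))
P_1 = 1/(1+e^{3.8880}) = 0.0201
P_2 = 1/(1+e^{3.1392}) = 0.0415
P_3 = 1/(1+e^{2.3814}) = 0.0846
E[score] = 0.0201 + 0.0415 + 0.0846 = 0.1462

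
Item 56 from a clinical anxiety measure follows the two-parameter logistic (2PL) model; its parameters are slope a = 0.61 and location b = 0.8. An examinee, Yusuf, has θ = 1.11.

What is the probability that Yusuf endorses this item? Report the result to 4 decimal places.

0.5471

P(θ) = 1 / (1 + exp(−a(θ − b)))
Exponent: 0.61 × (1.11 − 0.8) = 0.1891
1/(1 + e^{-0.1891}) = 0.5471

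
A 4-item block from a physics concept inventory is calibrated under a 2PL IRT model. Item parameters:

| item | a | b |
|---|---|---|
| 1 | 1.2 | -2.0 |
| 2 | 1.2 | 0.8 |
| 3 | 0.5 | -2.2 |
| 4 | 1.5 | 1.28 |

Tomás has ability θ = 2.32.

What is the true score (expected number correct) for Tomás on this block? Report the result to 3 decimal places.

P(θ) = 1 / (1 + exp(−a(θ − b)))
P_1 = 1/(1+e^{-5.1840}) = 0.9944
P_2 = 1/(1+e^{-1.8240}) = 0.8610
P_3 = 1/(1+e^{-2.2600}) = 0.9055
P_4 = 1/(1+e^{-1.5600}) = 0.8264
E[score] = 0.9944 + 0.8610 + 0.9055 + 0.8264 = 3.5873

3.587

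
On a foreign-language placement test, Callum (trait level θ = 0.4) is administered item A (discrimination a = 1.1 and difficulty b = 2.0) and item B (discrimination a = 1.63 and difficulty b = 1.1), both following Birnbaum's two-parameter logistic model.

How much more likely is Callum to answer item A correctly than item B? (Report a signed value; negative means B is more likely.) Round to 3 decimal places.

P(θ) = 1 / (1 + exp(−a(θ − b)))
P_A = 0.1468
P_B = 0.2421
P_A − P_B = -0.0953

-0.095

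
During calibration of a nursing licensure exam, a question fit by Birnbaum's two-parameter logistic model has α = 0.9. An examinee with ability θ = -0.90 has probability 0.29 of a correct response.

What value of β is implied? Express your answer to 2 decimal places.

0.09

P(θ) = 1 / (1 + exp(−α(θ − β)))
logit(0.29) = ln(0.29/0.71) = -0.8954
β = θ − logit/(α) = -0.90 − (-0.8954)/0.9000 = 0.0949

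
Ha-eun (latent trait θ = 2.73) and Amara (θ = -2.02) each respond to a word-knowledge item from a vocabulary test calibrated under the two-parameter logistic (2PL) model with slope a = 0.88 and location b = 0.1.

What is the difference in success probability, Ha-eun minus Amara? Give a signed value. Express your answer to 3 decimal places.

0.776

P(θ) = 1 / (1 + exp(−a(θ − b)))
P(Ha-eun) = 0.9101  [exponent 2.3144]
P(Amara) = 0.1341  [exponent -1.8656]
Difference = 0.9101 − 0.1341 = 0.7760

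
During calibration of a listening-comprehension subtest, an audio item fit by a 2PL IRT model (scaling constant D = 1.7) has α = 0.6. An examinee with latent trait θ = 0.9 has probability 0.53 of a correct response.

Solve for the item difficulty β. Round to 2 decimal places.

P(θ) = 1 / (1 + exp(−D·α(θ − β)))
logit(0.53) = ln(0.53/0.47) = 0.1201
β = θ − logit/(1.7·α) = 0.9 − 0.1201/1.0200 = 0.7822

0.78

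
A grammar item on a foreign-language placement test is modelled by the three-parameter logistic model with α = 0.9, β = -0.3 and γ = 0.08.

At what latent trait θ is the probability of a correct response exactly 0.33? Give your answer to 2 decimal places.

-1.40

P(θ) = γ + (1 − γ) · 1 / (1 + exp(−α(θ − β)))
Remove guessing floor: (0.33 − 0.08)/(1 − 0.08) = 0.2717
logit = ln(0.2717/0.7283) = -0.9858
θ = β + logit/(α) = -0.3 + (-0.9858)/0.9000 = -1.3954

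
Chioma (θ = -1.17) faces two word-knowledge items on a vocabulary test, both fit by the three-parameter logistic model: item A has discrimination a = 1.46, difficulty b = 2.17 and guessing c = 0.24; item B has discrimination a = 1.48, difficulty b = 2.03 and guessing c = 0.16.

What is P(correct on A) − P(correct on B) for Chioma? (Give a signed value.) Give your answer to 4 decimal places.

0.0784

P(θ) = c + (1 − c) · 1 / (1 + exp(−a(θ − b)))
P_A = 0.2458
P_B = 0.1673
P_A − P_B = 0.0784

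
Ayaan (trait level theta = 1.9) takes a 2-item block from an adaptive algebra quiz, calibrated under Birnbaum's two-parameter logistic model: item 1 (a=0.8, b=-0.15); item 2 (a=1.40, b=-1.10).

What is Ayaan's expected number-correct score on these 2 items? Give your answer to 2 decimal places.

P(theta) = 1 / (1 + exp(−a(theta − b)))
P_1 = 1/(1+e^{-1.6400}) = 0.8375
P_2 = 1/(1+e^{-4.2000}) = 0.9852
E[score] = 0.8375 + 0.9852 = 1.8228

1.82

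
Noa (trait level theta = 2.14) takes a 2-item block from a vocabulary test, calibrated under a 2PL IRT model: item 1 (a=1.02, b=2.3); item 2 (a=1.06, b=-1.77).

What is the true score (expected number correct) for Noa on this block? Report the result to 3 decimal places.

P(theta) = 1 / (1 + exp(−a(theta − b)))
P_1 = 1/(1+e^{0.1632}) = 0.4593
P_2 = 1/(1+e^{-4.1446}) = 0.9844
E[score] = 0.4593 + 0.9844 = 1.4437

1.444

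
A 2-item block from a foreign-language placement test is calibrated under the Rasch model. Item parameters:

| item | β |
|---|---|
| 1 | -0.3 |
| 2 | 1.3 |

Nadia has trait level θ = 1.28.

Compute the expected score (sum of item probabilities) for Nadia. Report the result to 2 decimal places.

P(θ) = 1 / (1 + exp(−(θ − β)))
P_1 = 1/(1+e^{-1.5800}) = 0.8292
P_2 = 1/(1+e^{0.0200}) = 0.4950
E[score] = 0.8292 + 0.4950 = 1.3242

1.32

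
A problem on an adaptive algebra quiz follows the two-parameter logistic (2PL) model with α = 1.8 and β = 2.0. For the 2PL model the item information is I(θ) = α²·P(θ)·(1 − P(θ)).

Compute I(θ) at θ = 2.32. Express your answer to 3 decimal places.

0.746

P = 1/(1+e^{-0.5760}) = 0.6401
P(1−P) = 0.6401 × 0.3599 = 0.2304
I = α² × P(1−P) = 1.8² × 0.2304 = 0.74636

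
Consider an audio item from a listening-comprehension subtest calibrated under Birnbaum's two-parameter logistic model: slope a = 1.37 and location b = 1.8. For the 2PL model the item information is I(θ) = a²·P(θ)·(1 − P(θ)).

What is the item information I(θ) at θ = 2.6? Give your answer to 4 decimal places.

0.3524

P = 1/(1+e^{-1.0960}) = 0.7495
P(1−P) = 0.7495 × 0.2505 = 0.1877
I = a² × P(1−P) = 1.37² × 0.1877 = 0.35238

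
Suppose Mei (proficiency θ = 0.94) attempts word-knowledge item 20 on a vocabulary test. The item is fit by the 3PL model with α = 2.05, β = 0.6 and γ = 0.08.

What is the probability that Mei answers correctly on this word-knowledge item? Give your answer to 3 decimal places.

0.694

P(θ) = γ + (1 − γ) · 1 / (1 + exp(−α(θ − β)))
Exponent: 2.05 × (0.94 − 0.6) = 0.6970
1/(1 + e^{-0.6970}) = 0.6675
P = 0.08 + 0.92 × 0.6675 = 0.6941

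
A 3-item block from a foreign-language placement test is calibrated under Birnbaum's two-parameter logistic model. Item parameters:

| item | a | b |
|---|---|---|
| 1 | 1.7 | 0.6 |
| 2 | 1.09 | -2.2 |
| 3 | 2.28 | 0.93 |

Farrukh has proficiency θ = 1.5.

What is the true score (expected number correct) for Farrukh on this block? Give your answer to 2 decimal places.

2.59

P(θ) = 1 / (1 + exp(−a(θ − b)))
P_1 = 1/(1+e^{-1.5300}) = 0.8220
P_2 = 1/(1+e^{-4.0330}) = 0.9826
P_3 = 1/(1+e^{-1.2996}) = 0.7858
E[score] = 0.8220 + 0.9826 + 0.7858 = 2.5904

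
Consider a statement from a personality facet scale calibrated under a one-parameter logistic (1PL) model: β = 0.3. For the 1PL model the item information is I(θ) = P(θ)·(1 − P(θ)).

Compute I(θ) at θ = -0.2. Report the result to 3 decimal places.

P = 1/(1+e^{0.5000}) = 0.3775
P(1−P) = 0.3775 × 0.6225 = 0.2350
I = P(1−P) = 0.23500

0.235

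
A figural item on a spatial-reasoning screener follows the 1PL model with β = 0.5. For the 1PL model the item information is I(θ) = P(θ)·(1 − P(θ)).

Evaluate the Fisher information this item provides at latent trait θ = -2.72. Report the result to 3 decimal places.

0.037

P = 1/(1+e^{3.2200}) = 0.0384
P(1−P) = 0.0384 × 0.9616 = 0.0369
I = P(1−P) = 0.03694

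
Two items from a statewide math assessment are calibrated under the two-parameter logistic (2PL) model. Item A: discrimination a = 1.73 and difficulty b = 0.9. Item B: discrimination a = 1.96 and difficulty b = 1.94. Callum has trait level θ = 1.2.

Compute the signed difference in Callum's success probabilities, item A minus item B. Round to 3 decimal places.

P(θ) = 1 / (1 + exp(−a(θ − b)))
P_A = 0.6269
P_B = 0.1899
P_A − P_B = 0.4370

0.437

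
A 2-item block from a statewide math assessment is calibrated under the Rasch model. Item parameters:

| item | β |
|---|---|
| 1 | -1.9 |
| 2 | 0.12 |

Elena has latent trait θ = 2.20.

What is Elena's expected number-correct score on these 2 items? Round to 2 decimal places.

P(θ) = 1 / (1 + exp(−(θ − β)))
P_1 = 1/(1+e^{-4.1000}) = 0.9837
P_2 = 1/(1+e^{-2.0800}) = 0.8889
E[score] = 0.9837 + 0.8889 = 1.8726

1.87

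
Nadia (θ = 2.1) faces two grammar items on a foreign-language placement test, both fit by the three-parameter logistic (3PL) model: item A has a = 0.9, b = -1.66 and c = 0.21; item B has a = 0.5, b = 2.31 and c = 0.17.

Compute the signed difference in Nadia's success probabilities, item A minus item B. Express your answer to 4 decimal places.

0.4109

P(θ) = c + (1 − c) · 1 / (1 + exp(−a(θ − b)))
P_A = 0.9741
P_B = 0.5632
P_A − P_B = 0.4109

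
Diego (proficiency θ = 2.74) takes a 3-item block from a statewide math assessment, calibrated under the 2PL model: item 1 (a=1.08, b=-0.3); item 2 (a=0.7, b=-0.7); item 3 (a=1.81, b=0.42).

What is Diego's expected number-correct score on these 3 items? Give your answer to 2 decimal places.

2.87

P(θ) = 1 / (1 + exp(−a(θ − b)))
P_1 = 1/(1+e^{-3.2832}) = 0.9638
P_2 = 1/(1+e^{-2.4080}) = 0.9174
P_3 = 1/(1+e^{-4.1992}) = 0.9852
E[score] = 0.9638 + 0.9174 + 0.9852 = 2.8665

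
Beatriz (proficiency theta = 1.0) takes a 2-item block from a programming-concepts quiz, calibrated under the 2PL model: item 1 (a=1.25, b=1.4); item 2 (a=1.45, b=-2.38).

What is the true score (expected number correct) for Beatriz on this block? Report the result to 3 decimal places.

P(theta) = 1 / (1 + exp(−a(theta − b)))
P_1 = 1/(1+e^{0.5000}) = 0.3775
P_2 = 1/(1+e^{-4.9010}) = 0.9926
E[score] = 0.3775 + 0.9926 = 1.3702

1.370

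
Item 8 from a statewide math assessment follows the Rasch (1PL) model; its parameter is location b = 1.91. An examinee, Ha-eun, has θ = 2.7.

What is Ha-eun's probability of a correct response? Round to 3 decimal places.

P(θ) = 1 / (1 + exp(−(θ − b)))
Exponent: (2.7 − 1.91) = 0.7900
1/(1 + e^{-0.7900}) = 0.6878
P = 0.6878

0.688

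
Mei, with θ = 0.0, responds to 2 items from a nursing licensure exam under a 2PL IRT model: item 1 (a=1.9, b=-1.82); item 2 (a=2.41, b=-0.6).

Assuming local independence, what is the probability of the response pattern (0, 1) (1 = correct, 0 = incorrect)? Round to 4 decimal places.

0.0247

P(θ) = 1 / (1 + exp(−a(θ − b)))
P_1 = 1/(1+e^{-3.4580}) = 0.9695
P_2 = 1/(1+e^{-1.4460}) = 0.8094
L = (1−P_1) × P_2 = 0.0305 × 0.8094 = 0.02471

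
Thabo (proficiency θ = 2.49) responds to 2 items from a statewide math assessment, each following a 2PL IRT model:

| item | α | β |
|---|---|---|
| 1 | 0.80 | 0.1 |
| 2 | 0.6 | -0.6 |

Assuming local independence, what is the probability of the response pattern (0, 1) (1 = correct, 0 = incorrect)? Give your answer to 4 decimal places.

0.1113

P(θ) = 1 / (1 + exp(−α(θ − β)))
P_1 = 1/(1+e^{-1.9120}) = 0.8712
P_2 = 1/(1+e^{-1.8540}) = 0.8646
L = (1−P_1) × P_2 = 0.1288 × 0.8646 = 0.11132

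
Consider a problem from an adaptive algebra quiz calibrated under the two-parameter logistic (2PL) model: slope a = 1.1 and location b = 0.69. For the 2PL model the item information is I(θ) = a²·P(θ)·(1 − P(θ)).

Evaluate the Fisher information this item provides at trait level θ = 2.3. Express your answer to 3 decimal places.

0.150

P = 1/(1+e^{-1.7710}) = 0.8546
P(1−P) = 0.8546 × 0.1454 = 0.1243
I = a² × P(1−P) = 1.1² × 0.1243 = 0.15037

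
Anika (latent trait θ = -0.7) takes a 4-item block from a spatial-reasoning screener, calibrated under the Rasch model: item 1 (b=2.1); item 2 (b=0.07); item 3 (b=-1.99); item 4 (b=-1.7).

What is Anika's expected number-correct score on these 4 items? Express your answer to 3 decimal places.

P(θ) = 1 / (1 + exp(−(θ − b)))
P_1 = 1/(1+e^{2.8000}) = 0.0573
P_2 = 1/(1+e^{0.7700}) = 0.3165
P_3 = 1/(1+e^{-1.2900}) = 0.7841
P_4 = 1/(1+e^{-1.0000}) = 0.7311
E[score] = 0.0573 + 0.3165 + 0.7841 + 0.7311 = 1.8890

1.889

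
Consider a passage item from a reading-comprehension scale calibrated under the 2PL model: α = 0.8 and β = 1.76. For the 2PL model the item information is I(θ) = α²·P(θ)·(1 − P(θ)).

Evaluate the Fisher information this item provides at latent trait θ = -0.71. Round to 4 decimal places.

0.0684

P = 1/(1+e^{1.9760}) = 0.1217
P(1−P) = 0.1217 × 0.8783 = 0.1069
I = α² × P(1−P) = 0.8² × 0.1069 = 0.06843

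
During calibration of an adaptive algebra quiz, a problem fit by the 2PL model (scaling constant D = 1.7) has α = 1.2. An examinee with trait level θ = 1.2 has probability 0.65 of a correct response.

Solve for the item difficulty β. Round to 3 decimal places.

P(θ) = 1 / (1 + exp(−D·α(θ − β)))
logit(0.65) = ln(0.65/0.35) = 0.6190
β = θ − logit/(1.7·α) = 1.2 − 0.6190/2.0400 = 0.8965

0.897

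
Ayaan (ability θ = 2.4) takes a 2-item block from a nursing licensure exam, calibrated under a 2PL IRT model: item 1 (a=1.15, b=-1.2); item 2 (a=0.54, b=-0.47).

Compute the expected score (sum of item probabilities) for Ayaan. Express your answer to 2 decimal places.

P(θ) = 1 / (1 + exp(−a(θ − b)))
P_1 = 1/(1+e^{-4.1400}) = 0.9843
P_2 = 1/(1+e^{-1.5498}) = 0.8249
E[score] = 0.9843 + 0.8249 = 1.8092

1.81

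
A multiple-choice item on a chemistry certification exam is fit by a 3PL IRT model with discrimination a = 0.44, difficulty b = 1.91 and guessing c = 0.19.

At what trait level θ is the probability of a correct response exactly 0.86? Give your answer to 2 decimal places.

5.47

P(θ) = c + (1 − c) · 1 / (1 + exp(−a(θ − b)))
Remove guessing floor: (0.86 − 0.19)/(1 − 0.19) = 0.8272
logit = ln(0.8272/0.1728) = 1.5656
θ = b + logit/(a) = 1.91 + 1.5656/0.4400 = 5.4683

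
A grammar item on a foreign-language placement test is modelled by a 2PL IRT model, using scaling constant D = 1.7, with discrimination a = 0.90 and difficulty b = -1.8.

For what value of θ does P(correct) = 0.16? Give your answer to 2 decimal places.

-2.88

P(θ) = 1 / (1 + exp(−D·a(θ − b)))
logit = ln(0.1600/0.8400) = -1.6582
θ = b + logit/(1.7·a) = -1.8 + (-1.6582)/1.5300 = -2.8838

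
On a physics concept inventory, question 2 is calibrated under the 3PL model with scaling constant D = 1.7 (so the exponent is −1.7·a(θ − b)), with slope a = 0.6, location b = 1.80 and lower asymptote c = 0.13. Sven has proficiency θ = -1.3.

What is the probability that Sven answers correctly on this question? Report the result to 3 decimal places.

P(θ) = c + (1 − c) · 1 / (1 + exp(−D·a(θ − b)))
Exponent: 1.7 × 0.6 × (-1.3 − 1.80) = -3.1620
1/(1 + e^{3.1620}) = 0.0406
P = 0.13 + 0.87 × 0.0406 = 0.1653

0.165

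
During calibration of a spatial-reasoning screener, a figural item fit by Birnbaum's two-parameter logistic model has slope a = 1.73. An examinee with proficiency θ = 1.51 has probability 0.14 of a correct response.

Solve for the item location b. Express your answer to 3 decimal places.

2.559

P(θ) = 1 / (1 + exp(−a(θ − b)))
logit(0.14) = ln(0.14/0.86) = -1.8153
b = θ − logit/(a) = 1.51 − (-1.8153)/1.7300 = 2.5593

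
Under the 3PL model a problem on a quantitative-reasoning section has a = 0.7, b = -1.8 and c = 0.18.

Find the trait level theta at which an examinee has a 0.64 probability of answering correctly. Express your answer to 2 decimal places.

-1.45

P(theta) = c + (1 − c) · 1 / (1 + exp(−a(theta − b)))
Remove guessing floor: (0.64 − 0.18)/(1 − 0.18) = 0.5610
logit = ln(0.5610/0.4390) = 0.2451
theta = b + logit/(a) = -1.8 + 0.2451/0.7000 = -1.4498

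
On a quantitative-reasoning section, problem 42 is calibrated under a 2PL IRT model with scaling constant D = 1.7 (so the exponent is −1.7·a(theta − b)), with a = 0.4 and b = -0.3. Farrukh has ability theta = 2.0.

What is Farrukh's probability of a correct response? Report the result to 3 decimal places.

0.827

P(theta) = 1 / (1 + exp(−D·a(theta − b)))
Exponent: 1.7 × 0.4 × (2.0 − (-0.3)) = 1.5640
1/(1 + e^{-1.5640}) = 0.8269
P = 0.8269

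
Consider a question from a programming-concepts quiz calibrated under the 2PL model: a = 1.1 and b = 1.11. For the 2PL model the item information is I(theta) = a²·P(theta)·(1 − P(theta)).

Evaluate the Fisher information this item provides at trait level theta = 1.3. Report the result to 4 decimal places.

P = 1/(1+e^{-0.2090}) = 0.5521
P(1−P) = 0.5521 × 0.4479 = 0.2473
I = a² × P(1−P) = 1.1² × 0.2473 = 0.29922

0.2992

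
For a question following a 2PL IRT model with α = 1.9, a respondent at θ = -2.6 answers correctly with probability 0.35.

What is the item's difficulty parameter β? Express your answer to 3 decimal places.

P(θ) = 1 / (1 + exp(−α(θ − β)))
logit(0.35) = ln(0.35/0.65) = -0.6190
β = θ − logit/(α) = -2.6 − (-0.6190)/1.9000 = -2.2742

-2.274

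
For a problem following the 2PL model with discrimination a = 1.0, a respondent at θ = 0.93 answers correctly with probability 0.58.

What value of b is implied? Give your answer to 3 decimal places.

0.607

P(θ) = 1 / (1 + exp(−a(θ − b)))
logit(0.58) = ln(0.58/0.42) = 0.3228
b = θ − logit/(a) = 0.93 − 0.3228/1.0000 = 0.6072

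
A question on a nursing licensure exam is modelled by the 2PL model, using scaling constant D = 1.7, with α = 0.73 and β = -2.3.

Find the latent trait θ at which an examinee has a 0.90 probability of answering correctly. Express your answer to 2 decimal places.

P(θ) = 1 / (1 + exp(−D·α(θ − β)))
logit = ln(0.9000/0.1000) = 2.1972
θ = β + logit/(1.7·α) = -2.3 + 2.1972/1.2410 = -0.5295

-0.53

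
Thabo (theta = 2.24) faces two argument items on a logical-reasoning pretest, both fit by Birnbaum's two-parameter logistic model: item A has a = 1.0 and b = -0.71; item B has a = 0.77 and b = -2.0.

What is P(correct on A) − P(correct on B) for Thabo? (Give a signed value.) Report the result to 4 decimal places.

-0.0129

P(theta) = 1 / (1 + exp(−a(theta − b)))
P_A = 0.9503
P_B = 0.9632
P_A − P_B = -0.0129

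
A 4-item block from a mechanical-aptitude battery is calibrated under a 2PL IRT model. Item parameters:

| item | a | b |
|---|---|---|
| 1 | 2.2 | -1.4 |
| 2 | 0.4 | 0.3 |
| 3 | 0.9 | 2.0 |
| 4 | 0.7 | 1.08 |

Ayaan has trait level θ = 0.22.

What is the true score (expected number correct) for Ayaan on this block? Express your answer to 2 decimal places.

P(θ) = 1 / (1 + exp(−a(θ − b)))
P_1 = 1/(1+e^{-3.5640}) = 0.9725
P_2 = 1/(1+e^{0.0320}) = 0.4920
P_3 = 1/(1+e^{1.6020}) = 0.1677
P_4 = 1/(1+e^{0.6020}) = 0.3539
E[score] = 0.9725 + 0.4920 + 0.1677 + 0.3539 = 1.9860

1.99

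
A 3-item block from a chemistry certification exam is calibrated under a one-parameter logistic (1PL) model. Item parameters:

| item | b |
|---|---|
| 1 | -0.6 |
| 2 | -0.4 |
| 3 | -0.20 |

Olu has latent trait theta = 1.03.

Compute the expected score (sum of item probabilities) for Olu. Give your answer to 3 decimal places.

2.417

P(theta) = 1 / (1 + exp(−(theta − b)))
P_1 = 1/(1+e^{-1.6300}) = 0.8362
P_2 = 1/(1+e^{-1.4300}) = 0.8069
P_3 = 1/(1+e^{-1.2300}) = 0.7738
E[score] = 0.8362 + 0.8069 + 0.7738 = 2.4169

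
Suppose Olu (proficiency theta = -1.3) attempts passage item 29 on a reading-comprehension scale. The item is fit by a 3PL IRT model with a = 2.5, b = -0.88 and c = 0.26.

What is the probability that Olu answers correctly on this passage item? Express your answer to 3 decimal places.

0.452

P(theta) = c + (1 − c) · 1 / (1 + exp(−a(theta − b)))
Exponent: 2.5 × (-1.3 − (-0.88)) = -1.0500
1/(1 + e^{1.0500}) = 0.2592
P = 0.26 + 0.74 × 0.2592 = 0.4518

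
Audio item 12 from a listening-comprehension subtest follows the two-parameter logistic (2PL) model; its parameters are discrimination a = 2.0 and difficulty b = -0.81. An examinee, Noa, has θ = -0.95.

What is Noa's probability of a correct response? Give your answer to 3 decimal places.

0.430

P(θ) = 1 / (1 + exp(−a(θ − b)))
Exponent: 2.0 × (-0.95 − (-0.81)) = -0.2800
1/(1 + e^{0.2800}) = 0.4305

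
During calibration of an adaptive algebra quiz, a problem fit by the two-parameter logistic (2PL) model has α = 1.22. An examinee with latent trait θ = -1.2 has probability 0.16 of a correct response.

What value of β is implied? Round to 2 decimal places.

P(θ) = 1 / (1 + exp(−α(θ − β)))
logit(0.16) = ln(0.16/0.84) = -1.6582
β = θ − logit/(α) = -1.2 − (-1.6582)/1.2200 = 0.1592

0.16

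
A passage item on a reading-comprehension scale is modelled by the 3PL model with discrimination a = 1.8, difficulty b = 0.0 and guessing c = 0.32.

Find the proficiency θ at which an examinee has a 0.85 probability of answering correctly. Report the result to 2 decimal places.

0.70

P(θ) = c + (1 − c) · 1 / (1 + exp(−a(θ − b)))
Remove guessing floor: (0.85 − 0.32)/(1 − 0.32) = 0.7794
logit = ln(0.7794/0.2206) = 1.2622
θ = b + logit/(a) = 0.0 + 1.2622/1.8000 = 0.7012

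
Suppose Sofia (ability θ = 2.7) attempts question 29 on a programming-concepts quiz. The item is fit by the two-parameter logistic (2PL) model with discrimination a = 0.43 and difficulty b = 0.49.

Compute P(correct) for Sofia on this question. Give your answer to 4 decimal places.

P(θ) = 1 / (1 + exp(−a(θ − b)))
Exponent: 0.43 × (2.7 − 0.49) = 0.9503
1/(1 + e^{-0.9503}) = 0.7212

0.7212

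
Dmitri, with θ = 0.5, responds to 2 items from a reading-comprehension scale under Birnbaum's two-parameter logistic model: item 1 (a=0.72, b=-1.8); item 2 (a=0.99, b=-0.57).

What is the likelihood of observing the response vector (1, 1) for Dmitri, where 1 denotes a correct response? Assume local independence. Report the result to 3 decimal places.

P(θ) = 1 / (1 + exp(−a(θ − b)))
P_1 = 1/(1+e^{-1.6560}) = 0.8397
P_2 = 1/(1+e^{-1.0593}) = 0.7426
L = P_1 × P_2 = 0.8397 × 0.7426 = 0.62353

0.624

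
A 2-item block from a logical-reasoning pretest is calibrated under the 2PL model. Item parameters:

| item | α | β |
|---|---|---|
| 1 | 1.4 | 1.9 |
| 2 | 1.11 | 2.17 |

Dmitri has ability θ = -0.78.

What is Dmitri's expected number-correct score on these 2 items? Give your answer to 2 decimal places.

0.06

P(θ) = 1 / (1 + exp(−α(θ − β)))
P_1 = 1/(1+e^{3.7520}) = 0.0229
P_2 = 1/(1+e^{3.2745}) = 0.0365
E[score] = 0.0229 + 0.0365 = 0.0594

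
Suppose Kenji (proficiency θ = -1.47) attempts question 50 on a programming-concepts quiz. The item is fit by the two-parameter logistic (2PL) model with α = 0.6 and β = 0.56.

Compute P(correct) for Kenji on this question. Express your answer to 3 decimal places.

0.228

P(θ) = 1 / (1 + exp(−α(θ − β)))
Exponent: 0.6 × (-1.47 − 0.56) = -1.2180
1/(1 + e^{1.2180}) = 0.2283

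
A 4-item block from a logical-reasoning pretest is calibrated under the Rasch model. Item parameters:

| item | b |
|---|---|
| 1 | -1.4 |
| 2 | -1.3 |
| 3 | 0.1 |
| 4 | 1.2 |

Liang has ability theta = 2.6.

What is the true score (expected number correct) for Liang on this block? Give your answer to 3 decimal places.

3.688

P(theta) = 1 / (1 + exp(−(theta − b)))
P_1 = 1/(1+e^{-4.0000}) = 0.9820
P_2 = 1/(1+e^{-3.9000}) = 0.9802
P_3 = 1/(1+e^{-2.5000}) = 0.9241
P_4 = 1/(1+e^{-1.4000}) = 0.8022
E[score] = 0.9820 + 0.9802 + 0.9241 + 0.8022 = 3.6885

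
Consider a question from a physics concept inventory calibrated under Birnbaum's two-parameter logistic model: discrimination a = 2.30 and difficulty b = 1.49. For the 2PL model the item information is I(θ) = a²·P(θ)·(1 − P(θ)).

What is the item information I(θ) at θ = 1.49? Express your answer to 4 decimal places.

1.3225

P = 1/(1+e^{0.0000}) = 0.5000
P(1−P) = 0.5000 × 0.5000 = 0.2500
I = a² × P(1−P) = 2.30² × 0.2500 = 1.32250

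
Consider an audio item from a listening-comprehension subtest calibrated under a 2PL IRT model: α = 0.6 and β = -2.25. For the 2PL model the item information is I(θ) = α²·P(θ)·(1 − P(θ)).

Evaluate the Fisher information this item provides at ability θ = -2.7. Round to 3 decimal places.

0.088

P = 1/(1+e^{0.2700}) = 0.4329
P(1−P) = 0.4329 × 0.5671 = 0.2455
I = α² × P(1−P) = 0.6² × 0.2455 = 0.08838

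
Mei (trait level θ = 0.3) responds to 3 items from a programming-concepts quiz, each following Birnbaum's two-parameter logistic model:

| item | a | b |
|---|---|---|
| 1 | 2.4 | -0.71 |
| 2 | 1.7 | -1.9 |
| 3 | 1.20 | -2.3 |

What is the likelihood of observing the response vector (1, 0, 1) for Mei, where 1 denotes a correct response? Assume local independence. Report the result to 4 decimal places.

0.0204

P(θ) = 1 / (1 + exp(−a(θ − b)))
P_1 = 1/(1+e^{-2.4240}) = 0.9186
P_2 = 1/(1+e^{-3.7400}) = 0.9768
P_3 = 1/(1+e^{-3.1200}) = 0.9577
L = P_1 × (1−P_2) × P_3 = 0.9186 × 0.0232 × 0.9577 = 0.02041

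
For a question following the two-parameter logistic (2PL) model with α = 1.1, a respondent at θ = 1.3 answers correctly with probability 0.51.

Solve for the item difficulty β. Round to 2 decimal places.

P(θ) = 1 / (1 + exp(−α(θ − β)))
logit(0.51) = ln(0.51/0.49) = 0.0400
β = θ − logit/(α) = 1.3 − 0.0400/1.1000 = 1.2636

1.26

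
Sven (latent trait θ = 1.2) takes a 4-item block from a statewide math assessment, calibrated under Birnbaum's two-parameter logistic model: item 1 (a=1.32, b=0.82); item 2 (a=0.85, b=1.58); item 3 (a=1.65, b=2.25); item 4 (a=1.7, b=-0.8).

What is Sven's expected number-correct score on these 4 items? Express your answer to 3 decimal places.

2.161

P(θ) = 1 / (1 + exp(−a(θ − b)))
P_1 = 1/(1+e^{-0.5016}) = 0.6228
P_2 = 1/(1+e^{0.3230}) = 0.4199
P_3 = 1/(1+e^{1.7325}) = 0.1503
P_4 = 1/(1+e^{-3.4000}) = 0.9677
E[score] = 0.6228 + 0.4199 + 0.1503 + 0.9677 = 2.1608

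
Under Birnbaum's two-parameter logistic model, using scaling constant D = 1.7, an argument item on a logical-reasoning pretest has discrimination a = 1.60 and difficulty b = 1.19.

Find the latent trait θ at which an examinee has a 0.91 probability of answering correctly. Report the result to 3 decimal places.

2.041

P(θ) = 1 / (1 + exp(−D·a(θ − b)))
logit = ln(0.9100/0.0900) = 2.3136
θ = b + logit/(1.7·a) = 1.19 + 2.3136/2.7200 = 2.0406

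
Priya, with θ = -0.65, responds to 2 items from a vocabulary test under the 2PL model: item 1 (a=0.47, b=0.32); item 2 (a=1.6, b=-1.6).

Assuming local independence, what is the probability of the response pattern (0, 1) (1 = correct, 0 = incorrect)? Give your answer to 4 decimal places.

0.5022

P(θ) = 1 / (1 + exp(−a(θ − b)))
P_1 = 1/(1+e^{0.4559}) = 0.3880
P_2 = 1/(1+e^{-1.5200}) = 0.8205
L = (1−P_1) × P_2 = 0.6120 × 0.8205 = 0.50220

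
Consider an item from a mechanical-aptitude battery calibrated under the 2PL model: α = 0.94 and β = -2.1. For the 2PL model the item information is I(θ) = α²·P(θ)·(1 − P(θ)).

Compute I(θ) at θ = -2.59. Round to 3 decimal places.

0.210

P = 1/(1+e^{0.4606}) = 0.3868
P(1−P) = 0.3868 × 0.6132 = 0.2372
I = α² × P(1−P) = 0.94² × 0.2372 = 0.20959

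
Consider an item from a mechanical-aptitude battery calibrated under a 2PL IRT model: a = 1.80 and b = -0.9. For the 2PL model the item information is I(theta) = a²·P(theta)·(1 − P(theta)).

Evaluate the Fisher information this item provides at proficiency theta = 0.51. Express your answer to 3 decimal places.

0.220

P = 1/(1+e^{-2.5380}) = 0.9268
P(1−P) = 0.9268 × 0.0732 = 0.0679
I = a² × P(1−P) = 1.80² × 0.0679 = 0.21991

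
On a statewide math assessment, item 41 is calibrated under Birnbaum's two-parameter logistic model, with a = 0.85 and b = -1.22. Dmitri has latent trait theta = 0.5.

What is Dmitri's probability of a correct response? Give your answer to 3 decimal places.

0.812

P(theta) = 1 / (1 + exp(−a(theta − b)))
Exponent: 0.85 × (0.5 − (-1.22)) = 1.4620
1/(1 + e^{-1.4620}) = 0.8118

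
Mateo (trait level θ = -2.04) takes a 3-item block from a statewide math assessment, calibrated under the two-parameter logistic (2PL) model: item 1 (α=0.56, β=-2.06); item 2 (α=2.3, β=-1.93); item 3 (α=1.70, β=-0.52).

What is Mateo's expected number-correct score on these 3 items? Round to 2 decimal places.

P(θ) = 1 / (1 + exp(−α(θ − β)))
P_1 = 1/(1+e^{-0.0112}) = 0.5028
P_2 = 1/(1+e^{0.2530}) = 0.4371
P_3 = 1/(1+e^{2.5840}) = 0.0702
E[score] = 0.5028 + 0.4371 + 0.0702 = 1.0101

1.01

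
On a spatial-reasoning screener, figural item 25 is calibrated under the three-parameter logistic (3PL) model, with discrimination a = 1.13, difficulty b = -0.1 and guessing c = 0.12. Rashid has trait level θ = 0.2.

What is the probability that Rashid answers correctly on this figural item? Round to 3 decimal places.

P(θ) = c + (1 − c) · 1 / (1 + exp(−a(θ − b)))
Exponent: 1.13 × (0.2 − (-0.1)) = 0.3390
1/(1 + e^{-0.3390}) = 0.5839
P = 0.12 + 0.88 × 0.5839 = 0.6339

0.634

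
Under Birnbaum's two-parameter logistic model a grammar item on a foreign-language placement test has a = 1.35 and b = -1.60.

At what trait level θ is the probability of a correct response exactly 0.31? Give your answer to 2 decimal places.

P(θ) = 1 / (1 + exp(−a(θ − b)))
logit = ln(0.3100/0.6900) = -0.8001
θ = b + logit/(a) = -1.60 + (-0.8001)/1.3500 = -2.1927

-2.19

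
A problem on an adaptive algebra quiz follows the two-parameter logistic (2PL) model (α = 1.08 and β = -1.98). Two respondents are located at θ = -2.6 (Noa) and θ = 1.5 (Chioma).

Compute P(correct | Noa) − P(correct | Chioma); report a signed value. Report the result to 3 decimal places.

-0.639

P(θ) = 1 / (1 + exp(−α(θ − β)))
P(Noa) = 0.3386  [exponent -0.6696]
P(Chioma) = 0.9772  [exponent 3.7584]
Difference = 0.3386 − 0.9772 = -0.6386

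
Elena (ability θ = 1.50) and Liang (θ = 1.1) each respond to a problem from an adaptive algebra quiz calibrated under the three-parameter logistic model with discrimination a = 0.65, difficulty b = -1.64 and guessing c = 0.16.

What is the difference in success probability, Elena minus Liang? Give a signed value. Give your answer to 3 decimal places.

0.025

P(θ) = c + (1 − c) · 1 / (1 + exp(−a(θ − b)))
P(Elena) = 0.9034  [exponent 2.0410]
P(Liang) = 0.8789  [exponent 1.7810]
Difference = 0.9034 − 0.8789 = 0.0245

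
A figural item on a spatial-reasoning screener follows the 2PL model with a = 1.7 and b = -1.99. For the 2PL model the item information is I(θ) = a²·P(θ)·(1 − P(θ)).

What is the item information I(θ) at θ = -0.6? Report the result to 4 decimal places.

0.2273

P = 1/(1+e^{-2.3630}) = 0.9140
P(1−P) = 0.9140 × 0.0860 = 0.0786
I = a² × P(1−P) = 1.7² × 0.0786 = 0.22726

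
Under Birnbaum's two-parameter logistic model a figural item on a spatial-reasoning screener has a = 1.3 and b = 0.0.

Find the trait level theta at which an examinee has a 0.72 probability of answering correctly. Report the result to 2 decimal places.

P(theta) = 1 / (1 + exp(−a(theta − b)))
logit = ln(0.7200/0.2800) = 0.9445
theta = b + logit/(a) = 0.0 + 0.9445/1.3000 = 0.7265

0.73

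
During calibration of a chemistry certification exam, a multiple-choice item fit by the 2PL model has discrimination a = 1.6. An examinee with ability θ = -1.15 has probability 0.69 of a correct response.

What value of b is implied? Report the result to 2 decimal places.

-1.65

P(θ) = 1 / (1 + exp(−a(θ − b)))
logit(0.69) = ln(0.69/0.31) = 0.8001
b = θ − logit/(a) = -1.15 − 0.8001/1.6000 = -1.6501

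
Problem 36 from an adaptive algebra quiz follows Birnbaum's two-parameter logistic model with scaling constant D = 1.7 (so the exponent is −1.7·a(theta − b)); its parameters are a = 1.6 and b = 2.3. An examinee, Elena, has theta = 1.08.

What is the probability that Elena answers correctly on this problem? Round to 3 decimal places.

0.035

P(theta) = 1 / (1 + exp(−D·a(theta − b)))
Exponent: 1.7 × 1.6 × (1.08 − 2.3) = -3.3184
1/(1 + e^{3.3184}) = 0.0349
P = 0.0349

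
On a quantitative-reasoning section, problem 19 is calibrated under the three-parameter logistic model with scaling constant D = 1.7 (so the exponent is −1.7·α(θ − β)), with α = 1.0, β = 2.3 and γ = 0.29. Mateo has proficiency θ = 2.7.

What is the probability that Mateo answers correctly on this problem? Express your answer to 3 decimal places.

0.761

P(θ) = γ + (1 − γ) · 1 / (1 + exp(−D·α(θ − β)))
Exponent: 1.7 × 1.0 × (2.7 − 2.3) = 0.6800
1/(1 + e^{-0.6800}) = 0.6637
P = 0.29 + 0.71 × 0.6637 = 0.7613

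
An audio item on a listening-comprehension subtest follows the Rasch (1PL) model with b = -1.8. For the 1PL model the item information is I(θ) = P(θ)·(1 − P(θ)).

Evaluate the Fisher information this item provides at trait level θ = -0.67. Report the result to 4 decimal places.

P = 1/(1+e^{-1.1300}) = 0.7558
P(1−P) = 0.7558 × 0.2442 = 0.1845
I = P(1−P) = 0.18455

0.1845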